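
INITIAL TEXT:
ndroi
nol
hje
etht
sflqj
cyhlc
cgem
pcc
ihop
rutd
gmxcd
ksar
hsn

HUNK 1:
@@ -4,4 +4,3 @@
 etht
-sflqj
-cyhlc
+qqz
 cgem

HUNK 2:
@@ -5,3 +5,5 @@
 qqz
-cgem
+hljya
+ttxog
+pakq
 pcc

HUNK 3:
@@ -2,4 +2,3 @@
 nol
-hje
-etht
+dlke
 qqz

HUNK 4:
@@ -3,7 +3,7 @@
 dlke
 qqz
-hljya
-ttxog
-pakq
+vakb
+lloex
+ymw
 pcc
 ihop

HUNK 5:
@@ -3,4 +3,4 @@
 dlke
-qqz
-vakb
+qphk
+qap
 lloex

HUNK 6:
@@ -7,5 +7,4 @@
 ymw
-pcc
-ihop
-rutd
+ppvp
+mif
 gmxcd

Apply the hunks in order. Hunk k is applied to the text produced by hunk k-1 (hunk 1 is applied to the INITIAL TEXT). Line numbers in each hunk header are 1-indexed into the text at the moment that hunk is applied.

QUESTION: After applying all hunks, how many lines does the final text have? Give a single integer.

Hunk 1: at line 4 remove [sflqj,cyhlc] add [qqz] -> 12 lines: ndroi nol hje etht qqz cgem pcc ihop rutd gmxcd ksar hsn
Hunk 2: at line 5 remove [cgem] add [hljya,ttxog,pakq] -> 14 lines: ndroi nol hje etht qqz hljya ttxog pakq pcc ihop rutd gmxcd ksar hsn
Hunk 3: at line 2 remove [hje,etht] add [dlke] -> 13 lines: ndroi nol dlke qqz hljya ttxog pakq pcc ihop rutd gmxcd ksar hsn
Hunk 4: at line 3 remove [hljya,ttxog,pakq] add [vakb,lloex,ymw] -> 13 lines: ndroi nol dlke qqz vakb lloex ymw pcc ihop rutd gmxcd ksar hsn
Hunk 5: at line 3 remove [qqz,vakb] add [qphk,qap] -> 13 lines: ndroi nol dlke qphk qap lloex ymw pcc ihop rutd gmxcd ksar hsn
Hunk 6: at line 7 remove [pcc,ihop,rutd] add [ppvp,mif] -> 12 lines: ndroi nol dlke qphk qap lloex ymw ppvp mif gmxcd ksar hsn
Final line count: 12

Answer: 12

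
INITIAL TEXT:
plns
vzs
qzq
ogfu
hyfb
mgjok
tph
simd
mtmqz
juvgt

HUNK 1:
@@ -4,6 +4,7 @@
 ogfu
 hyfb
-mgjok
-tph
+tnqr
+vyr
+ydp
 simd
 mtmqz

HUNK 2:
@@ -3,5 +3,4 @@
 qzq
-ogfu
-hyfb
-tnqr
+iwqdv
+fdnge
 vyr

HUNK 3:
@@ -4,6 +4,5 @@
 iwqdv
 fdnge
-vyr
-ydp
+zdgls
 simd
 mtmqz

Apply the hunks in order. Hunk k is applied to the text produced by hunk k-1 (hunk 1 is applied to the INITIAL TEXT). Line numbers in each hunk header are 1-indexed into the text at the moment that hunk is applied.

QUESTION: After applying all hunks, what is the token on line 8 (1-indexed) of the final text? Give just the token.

Hunk 1: at line 4 remove [mgjok,tph] add [tnqr,vyr,ydp] -> 11 lines: plns vzs qzq ogfu hyfb tnqr vyr ydp simd mtmqz juvgt
Hunk 2: at line 3 remove [ogfu,hyfb,tnqr] add [iwqdv,fdnge] -> 10 lines: plns vzs qzq iwqdv fdnge vyr ydp simd mtmqz juvgt
Hunk 3: at line 4 remove [vyr,ydp] add [zdgls] -> 9 lines: plns vzs qzq iwqdv fdnge zdgls simd mtmqz juvgt
Final line 8: mtmqz

Answer: mtmqz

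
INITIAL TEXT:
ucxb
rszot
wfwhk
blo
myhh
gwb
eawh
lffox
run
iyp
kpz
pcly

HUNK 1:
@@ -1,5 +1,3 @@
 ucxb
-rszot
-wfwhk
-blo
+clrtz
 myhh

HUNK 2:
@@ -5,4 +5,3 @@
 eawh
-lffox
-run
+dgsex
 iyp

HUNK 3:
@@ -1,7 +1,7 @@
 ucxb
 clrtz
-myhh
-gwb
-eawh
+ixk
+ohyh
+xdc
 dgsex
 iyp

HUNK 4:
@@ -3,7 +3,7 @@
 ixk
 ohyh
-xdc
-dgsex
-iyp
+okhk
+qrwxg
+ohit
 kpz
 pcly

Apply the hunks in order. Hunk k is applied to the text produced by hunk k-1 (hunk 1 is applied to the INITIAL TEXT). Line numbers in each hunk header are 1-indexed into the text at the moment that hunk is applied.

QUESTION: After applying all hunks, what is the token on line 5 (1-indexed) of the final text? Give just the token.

Hunk 1: at line 1 remove [rszot,wfwhk,blo] add [clrtz] -> 10 lines: ucxb clrtz myhh gwb eawh lffox run iyp kpz pcly
Hunk 2: at line 5 remove [lffox,run] add [dgsex] -> 9 lines: ucxb clrtz myhh gwb eawh dgsex iyp kpz pcly
Hunk 3: at line 1 remove [myhh,gwb,eawh] add [ixk,ohyh,xdc] -> 9 lines: ucxb clrtz ixk ohyh xdc dgsex iyp kpz pcly
Hunk 4: at line 3 remove [xdc,dgsex,iyp] add [okhk,qrwxg,ohit] -> 9 lines: ucxb clrtz ixk ohyh okhk qrwxg ohit kpz pcly
Final line 5: okhk

Answer: okhk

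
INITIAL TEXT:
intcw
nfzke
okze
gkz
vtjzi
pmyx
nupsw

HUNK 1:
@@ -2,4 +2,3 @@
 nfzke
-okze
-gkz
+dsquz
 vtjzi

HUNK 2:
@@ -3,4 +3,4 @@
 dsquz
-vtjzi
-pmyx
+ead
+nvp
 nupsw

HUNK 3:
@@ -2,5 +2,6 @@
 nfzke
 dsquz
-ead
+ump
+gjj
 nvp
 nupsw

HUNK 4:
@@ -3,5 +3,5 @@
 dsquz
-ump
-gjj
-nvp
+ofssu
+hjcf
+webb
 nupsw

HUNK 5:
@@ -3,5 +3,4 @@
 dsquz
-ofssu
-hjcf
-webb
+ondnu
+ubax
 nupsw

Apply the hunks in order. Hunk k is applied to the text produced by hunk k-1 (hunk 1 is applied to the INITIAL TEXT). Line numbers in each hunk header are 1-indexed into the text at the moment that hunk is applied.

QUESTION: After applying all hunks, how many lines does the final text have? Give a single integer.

Answer: 6

Derivation:
Hunk 1: at line 2 remove [okze,gkz] add [dsquz] -> 6 lines: intcw nfzke dsquz vtjzi pmyx nupsw
Hunk 2: at line 3 remove [vtjzi,pmyx] add [ead,nvp] -> 6 lines: intcw nfzke dsquz ead nvp nupsw
Hunk 3: at line 2 remove [ead] add [ump,gjj] -> 7 lines: intcw nfzke dsquz ump gjj nvp nupsw
Hunk 4: at line 3 remove [ump,gjj,nvp] add [ofssu,hjcf,webb] -> 7 lines: intcw nfzke dsquz ofssu hjcf webb nupsw
Hunk 5: at line 3 remove [ofssu,hjcf,webb] add [ondnu,ubax] -> 6 lines: intcw nfzke dsquz ondnu ubax nupsw
Final line count: 6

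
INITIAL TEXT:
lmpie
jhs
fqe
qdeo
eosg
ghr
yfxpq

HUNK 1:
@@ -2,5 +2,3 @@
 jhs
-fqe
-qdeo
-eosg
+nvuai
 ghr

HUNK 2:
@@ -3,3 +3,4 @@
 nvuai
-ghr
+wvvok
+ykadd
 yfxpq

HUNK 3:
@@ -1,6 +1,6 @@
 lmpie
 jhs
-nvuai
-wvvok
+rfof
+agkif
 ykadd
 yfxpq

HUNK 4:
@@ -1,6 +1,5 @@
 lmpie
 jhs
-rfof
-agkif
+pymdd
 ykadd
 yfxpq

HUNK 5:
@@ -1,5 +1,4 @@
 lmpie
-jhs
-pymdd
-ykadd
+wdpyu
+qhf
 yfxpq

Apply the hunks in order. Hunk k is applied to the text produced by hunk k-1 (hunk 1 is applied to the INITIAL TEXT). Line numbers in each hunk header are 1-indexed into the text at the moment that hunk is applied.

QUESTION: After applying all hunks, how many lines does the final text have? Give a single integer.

Answer: 4

Derivation:
Hunk 1: at line 2 remove [fqe,qdeo,eosg] add [nvuai] -> 5 lines: lmpie jhs nvuai ghr yfxpq
Hunk 2: at line 3 remove [ghr] add [wvvok,ykadd] -> 6 lines: lmpie jhs nvuai wvvok ykadd yfxpq
Hunk 3: at line 1 remove [nvuai,wvvok] add [rfof,agkif] -> 6 lines: lmpie jhs rfof agkif ykadd yfxpq
Hunk 4: at line 1 remove [rfof,agkif] add [pymdd] -> 5 lines: lmpie jhs pymdd ykadd yfxpq
Hunk 5: at line 1 remove [jhs,pymdd,ykadd] add [wdpyu,qhf] -> 4 lines: lmpie wdpyu qhf yfxpq
Final line count: 4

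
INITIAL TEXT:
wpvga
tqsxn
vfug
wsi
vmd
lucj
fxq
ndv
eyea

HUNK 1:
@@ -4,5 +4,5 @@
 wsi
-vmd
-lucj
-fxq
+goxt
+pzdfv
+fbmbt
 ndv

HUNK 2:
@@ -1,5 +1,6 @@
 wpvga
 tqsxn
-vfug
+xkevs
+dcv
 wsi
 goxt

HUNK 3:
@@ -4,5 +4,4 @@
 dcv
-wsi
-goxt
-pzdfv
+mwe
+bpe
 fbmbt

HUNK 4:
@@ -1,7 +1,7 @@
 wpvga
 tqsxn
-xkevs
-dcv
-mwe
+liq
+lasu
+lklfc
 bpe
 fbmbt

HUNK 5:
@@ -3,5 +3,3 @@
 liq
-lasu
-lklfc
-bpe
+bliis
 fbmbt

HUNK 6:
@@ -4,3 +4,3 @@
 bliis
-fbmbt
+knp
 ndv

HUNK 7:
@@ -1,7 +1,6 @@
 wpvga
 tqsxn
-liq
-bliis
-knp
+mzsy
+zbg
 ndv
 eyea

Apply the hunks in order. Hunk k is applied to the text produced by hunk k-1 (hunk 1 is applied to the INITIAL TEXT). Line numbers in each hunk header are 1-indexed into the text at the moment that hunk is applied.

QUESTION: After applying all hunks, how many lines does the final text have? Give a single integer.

Answer: 6

Derivation:
Hunk 1: at line 4 remove [vmd,lucj,fxq] add [goxt,pzdfv,fbmbt] -> 9 lines: wpvga tqsxn vfug wsi goxt pzdfv fbmbt ndv eyea
Hunk 2: at line 1 remove [vfug] add [xkevs,dcv] -> 10 lines: wpvga tqsxn xkevs dcv wsi goxt pzdfv fbmbt ndv eyea
Hunk 3: at line 4 remove [wsi,goxt,pzdfv] add [mwe,bpe] -> 9 lines: wpvga tqsxn xkevs dcv mwe bpe fbmbt ndv eyea
Hunk 4: at line 1 remove [xkevs,dcv,mwe] add [liq,lasu,lklfc] -> 9 lines: wpvga tqsxn liq lasu lklfc bpe fbmbt ndv eyea
Hunk 5: at line 3 remove [lasu,lklfc,bpe] add [bliis] -> 7 lines: wpvga tqsxn liq bliis fbmbt ndv eyea
Hunk 6: at line 4 remove [fbmbt] add [knp] -> 7 lines: wpvga tqsxn liq bliis knp ndv eyea
Hunk 7: at line 1 remove [liq,bliis,knp] add [mzsy,zbg] -> 6 lines: wpvga tqsxn mzsy zbg ndv eyea
Final line count: 6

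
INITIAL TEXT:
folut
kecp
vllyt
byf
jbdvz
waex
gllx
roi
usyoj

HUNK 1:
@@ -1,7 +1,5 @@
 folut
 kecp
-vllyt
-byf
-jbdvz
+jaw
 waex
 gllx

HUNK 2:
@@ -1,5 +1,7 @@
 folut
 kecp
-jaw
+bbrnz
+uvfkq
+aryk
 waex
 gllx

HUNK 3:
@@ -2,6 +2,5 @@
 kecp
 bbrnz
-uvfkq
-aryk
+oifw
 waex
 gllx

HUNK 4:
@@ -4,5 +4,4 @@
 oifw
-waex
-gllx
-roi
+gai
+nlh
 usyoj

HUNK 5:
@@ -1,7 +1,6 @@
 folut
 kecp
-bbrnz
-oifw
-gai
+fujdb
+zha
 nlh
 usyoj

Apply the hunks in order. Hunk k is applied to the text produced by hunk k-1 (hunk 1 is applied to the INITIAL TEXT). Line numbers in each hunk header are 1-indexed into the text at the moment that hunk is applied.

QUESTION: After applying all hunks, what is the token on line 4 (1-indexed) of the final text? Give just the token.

Hunk 1: at line 1 remove [vllyt,byf,jbdvz] add [jaw] -> 7 lines: folut kecp jaw waex gllx roi usyoj
Hunk 2: at line 1 remove [jaw] add [bbrnz,uvfkq,aryk] -> 9 lines: folut kecp bbrnz uvfkq aryk waex gllx roi usyoj
Hunk 3: at line 2 remove [uvfkq,aryk] add [oifw] -> 8 lines: folut kecp bbrnz oifw waex gllx roi usyoj
Hunk 4: at line 4 remove [waex,gllx,roi] add [gai,nlh] -> 7 lines: folut kecp bbrnz oifw gai nlh usyoj
Hunk 5: at line 1 remove [bbrnz,oifw,gai] add [fujdb,zha] -> 6 lines: folut kecp fujdb zha nlh usyoj
Final line 4: zha

Answer: zha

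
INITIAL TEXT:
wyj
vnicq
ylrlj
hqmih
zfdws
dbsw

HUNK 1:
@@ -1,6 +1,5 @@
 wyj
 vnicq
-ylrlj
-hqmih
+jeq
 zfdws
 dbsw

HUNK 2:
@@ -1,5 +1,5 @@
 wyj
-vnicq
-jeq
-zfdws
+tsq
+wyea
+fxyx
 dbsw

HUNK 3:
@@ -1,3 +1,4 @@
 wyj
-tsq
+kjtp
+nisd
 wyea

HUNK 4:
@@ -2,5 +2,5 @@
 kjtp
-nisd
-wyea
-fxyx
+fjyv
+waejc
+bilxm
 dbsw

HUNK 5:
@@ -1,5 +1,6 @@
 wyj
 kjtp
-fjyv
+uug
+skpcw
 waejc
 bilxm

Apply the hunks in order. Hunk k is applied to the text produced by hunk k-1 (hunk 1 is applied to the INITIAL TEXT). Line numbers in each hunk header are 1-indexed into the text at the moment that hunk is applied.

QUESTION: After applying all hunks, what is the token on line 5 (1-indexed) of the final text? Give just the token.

Answer: waejc

Derivation:
Hunk 1: at line 1 remove [ylrlj,hqmih] add [jeq] -> 5 lines: wyj vnicq jeq zfdws dbsw
Hunk 2: at line 1 remove [vnicq,jeq,zfdws] add [tsq,wyea,fxyx] -> 5 lines: wyj tsq wyea fxyx dbsw
Hunk 3: at line 1 remove [tsq] add [kjtp,nisd] -> 6 lines: wyj kjtp nisd wyea fxyx dbsw
Hunk 4: at line 2 remove [nisd,wyea,fxyx] add [fjyv,waejc,bilxm] -> 6 lines: wyj kjtp fjyv waejc bilxm dbsw
Hunk 5: at line 1 remove [fjyv] add [uug,skpcw] -> 7 lines: wyj kjtp uug skpcw waejc bilxm dbsw
Final line 5: waejc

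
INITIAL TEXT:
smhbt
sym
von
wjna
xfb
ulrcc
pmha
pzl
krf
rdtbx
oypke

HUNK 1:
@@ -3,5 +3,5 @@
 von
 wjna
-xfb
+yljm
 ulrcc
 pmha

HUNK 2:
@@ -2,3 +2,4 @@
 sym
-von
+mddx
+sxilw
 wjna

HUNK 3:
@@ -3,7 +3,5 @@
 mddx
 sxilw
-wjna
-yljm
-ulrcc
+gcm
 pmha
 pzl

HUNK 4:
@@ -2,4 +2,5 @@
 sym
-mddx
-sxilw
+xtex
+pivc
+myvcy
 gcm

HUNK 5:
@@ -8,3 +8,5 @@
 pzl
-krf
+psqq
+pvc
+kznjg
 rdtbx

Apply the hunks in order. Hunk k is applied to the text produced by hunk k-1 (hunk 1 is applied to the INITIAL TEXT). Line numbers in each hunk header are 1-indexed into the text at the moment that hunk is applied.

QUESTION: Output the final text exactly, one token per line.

Hunk 1: at line 3 remove [xfb] add [yljm] -> 11 lines: smhbt sym von wjna yljm ulrcc pmha pzl krf rdtbx oypke
Hunk 2: at line 2 remove [von] add [mddx,sxilw] -> 12 lines: smhbt sym mddx sxilw wjna yljm ulrcc pmha pzl krf rdtbx oypke
Hunk 3: at line 3 remove [wjna,yljm,ulrcc] add [gcm] -> 10 lines: smhbt sym mddx sxilw gcm pmha pzl krf rdtbx oypke
Hunk 4: at line 2 remove [mddx,sxilw] add [xtex,pivc,myvcy] -> 11 lines: smhbt sym xtex pivc myvcy gcm pmha pzl krf rdtbx oypke
Hunk 5: at line 8 remove [krf] add [psqq,pvc,kznjg] -> 13 lines: smhbt sym xtex pivc myvcy gcm pmha pzl psqq pvc kznjg rdtbx oypke

Answer: smhbt
sym
xtex
pivc
myvcy
gcm
pmha
pzl
psqq
pvc
kznjg
rdtbx
oypke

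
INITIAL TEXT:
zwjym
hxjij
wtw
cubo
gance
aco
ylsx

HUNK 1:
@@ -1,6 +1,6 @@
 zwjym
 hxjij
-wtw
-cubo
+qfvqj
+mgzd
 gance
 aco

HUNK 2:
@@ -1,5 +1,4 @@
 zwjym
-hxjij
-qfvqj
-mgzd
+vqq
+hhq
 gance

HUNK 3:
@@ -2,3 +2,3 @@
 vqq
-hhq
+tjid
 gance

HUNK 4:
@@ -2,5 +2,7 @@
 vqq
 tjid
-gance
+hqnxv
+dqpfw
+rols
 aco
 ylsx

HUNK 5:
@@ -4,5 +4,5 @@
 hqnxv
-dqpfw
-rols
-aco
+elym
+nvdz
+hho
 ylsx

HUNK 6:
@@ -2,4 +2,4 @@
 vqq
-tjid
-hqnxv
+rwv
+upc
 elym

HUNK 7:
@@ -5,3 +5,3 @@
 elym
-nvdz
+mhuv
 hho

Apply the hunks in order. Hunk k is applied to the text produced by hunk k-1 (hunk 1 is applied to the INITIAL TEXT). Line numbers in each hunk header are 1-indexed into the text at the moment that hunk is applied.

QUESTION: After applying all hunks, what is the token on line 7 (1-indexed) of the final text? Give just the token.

Answer: hho

Derivation:
Hunk 1: at line 1 remove [wtw,cubo] add [qfvqj,mgzd] -> 7 lines: zwjym hxjij qfvqj mgzd gance aco ylsx
Hunk 2: at line 1 remove [hxjij,qfvqj,mgzd] add [vqq,hhq] -> 6 lines: zwjym vqq hhq gance aco ylsx
Hunk 3: at line 2 remove [hhq] add [tjid] -> 6 lines: zwjym vqq tjid gance aco ylsx
Hunk 4: at line 2 remove [gance] add [hqnxv,dqpfw,rols] -> 8 lines: zwjym vqq tjid hqnxv dqpfw rols aco ylsx
Hunk 5: at line 4 remove [dqpfw,rols,aco] add [elym,nvdz,hho] -> 8 lines: zwjym vqq tjid hqnxv elym nvdz hho ylsx
Hunk 6: at line 2 remove [tjid,hqnxv] add [rwv,upc] -> 8 lines: zwjym vqq rwv upc elym nvdz hho ylsx
Hunk 7: at line 5 remove [nvdz] add [mhuv] -> 8 lines: zwjym vqq rwv upc elym mhuv hho ylsx
Final line 7: hho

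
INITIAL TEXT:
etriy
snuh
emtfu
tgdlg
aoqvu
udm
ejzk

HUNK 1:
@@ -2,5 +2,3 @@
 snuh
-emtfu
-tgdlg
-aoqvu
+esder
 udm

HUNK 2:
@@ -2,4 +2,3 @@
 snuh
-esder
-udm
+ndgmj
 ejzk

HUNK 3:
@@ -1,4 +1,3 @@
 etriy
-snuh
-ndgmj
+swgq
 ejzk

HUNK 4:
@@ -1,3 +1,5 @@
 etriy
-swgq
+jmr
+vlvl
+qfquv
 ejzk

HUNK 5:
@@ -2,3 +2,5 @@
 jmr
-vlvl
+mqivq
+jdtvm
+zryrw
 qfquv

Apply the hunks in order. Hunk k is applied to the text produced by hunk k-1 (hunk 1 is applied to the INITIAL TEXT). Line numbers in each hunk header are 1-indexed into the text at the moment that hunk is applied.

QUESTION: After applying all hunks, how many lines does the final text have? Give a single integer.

Hunk 1: at line 2 remove [emtfu,tgdlg,aoqvu] add [esder] -> 5 lines: etriy snuh esder udm ejzk
Hunk 2: at line 2 remove [esder,udm] add [ndgmj] -> 4 lines: etriy snuh ndgmj ejzk
Hunk 3: at line 1 remove [snuh,ndgmj] add [swgq] -> 3 lines: etriy swgq ejzk
Hunk 4: at line 1 remove [swgq] add [jmr,vlvl,qfquv] -> 5 lines: etriy jmr vlvl qfquv ejzk
Hunk 5: at line 2 remove [vlvl] add [mqivq,jdtvm,zryrw] -> 7 lines: etriy jmr mqivq jdtvm zryrw qfquv ejzk
Final line count: 7

Answer: 7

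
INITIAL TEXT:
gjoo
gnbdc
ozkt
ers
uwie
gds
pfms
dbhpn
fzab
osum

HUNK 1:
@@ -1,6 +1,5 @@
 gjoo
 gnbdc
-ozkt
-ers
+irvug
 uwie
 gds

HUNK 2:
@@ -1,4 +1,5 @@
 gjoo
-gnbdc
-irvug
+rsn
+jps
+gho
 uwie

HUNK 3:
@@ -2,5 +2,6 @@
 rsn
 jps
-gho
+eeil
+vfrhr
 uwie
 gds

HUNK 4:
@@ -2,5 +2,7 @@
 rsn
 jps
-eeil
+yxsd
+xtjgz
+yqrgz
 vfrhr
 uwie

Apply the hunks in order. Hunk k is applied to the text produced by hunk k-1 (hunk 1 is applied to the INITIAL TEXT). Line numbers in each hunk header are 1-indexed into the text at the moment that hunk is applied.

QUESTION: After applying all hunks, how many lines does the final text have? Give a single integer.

Hunk 1: at line 1 remove [ozkt,ers] add [irvug] -> 9 lines: gjoo gnbdc irvug uwie gds pfms dbhpn fzab osum
Hunk 2: at line 1 remove [gnbdc,irvug] add [rsn,jps,gho] -> 10 lines: gjoo rsn jps gho uwie gds pfms dbhpn fzab osum
Hunk 3: at line 2 remove [gho] add [eeil,vfrhr] -> 11 lines: gjoo rsn jps eeil vfrhr uwie gds pfms dbhpn fzab osum
Hunk 4: at line 2 remove [eeil] add [yxsd,xtjgz,yqrgz] -> 13 lines: gjoo rsn jps yxsd xtjgz yqrgz vfrhr uwie gds pfms dbhpn fzab osum
Final line count: 13

Answer: 13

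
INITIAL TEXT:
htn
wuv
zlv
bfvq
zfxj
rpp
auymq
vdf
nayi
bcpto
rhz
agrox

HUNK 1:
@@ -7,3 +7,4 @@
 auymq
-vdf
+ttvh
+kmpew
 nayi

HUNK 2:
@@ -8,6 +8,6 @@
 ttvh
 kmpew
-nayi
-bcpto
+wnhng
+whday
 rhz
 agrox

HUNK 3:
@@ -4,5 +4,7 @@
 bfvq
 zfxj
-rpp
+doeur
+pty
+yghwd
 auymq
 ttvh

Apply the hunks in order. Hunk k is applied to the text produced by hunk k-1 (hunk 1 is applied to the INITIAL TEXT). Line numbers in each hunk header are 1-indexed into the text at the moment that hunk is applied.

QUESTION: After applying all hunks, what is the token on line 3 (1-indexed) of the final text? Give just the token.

Hunk 1: at line 7 remove [vdf] add [ttvh,kmpew] -> 13 lines: htn wuv zlv bfvq zfxj rpp auymq ttvh kmpew nayi bcpto rhz agrox
Hunk 2: at line 8 remove [nayi,bcpto] add [wnhng,whday] -> 13 lines: htn wuv zlv bfvq zfxj rpp auymq ttvh kmpew wnhng whday rhz agrox
Hunk 3: at line 4 remove [rpp] add [doeur,pty,yghwd] -> 15 lines: htn wuv zlv bfvq zfxj doeur pty yghwd auymq ttvh kmpew wnhng whday rhz agrox
Final line 3: zlv

Answer: zlv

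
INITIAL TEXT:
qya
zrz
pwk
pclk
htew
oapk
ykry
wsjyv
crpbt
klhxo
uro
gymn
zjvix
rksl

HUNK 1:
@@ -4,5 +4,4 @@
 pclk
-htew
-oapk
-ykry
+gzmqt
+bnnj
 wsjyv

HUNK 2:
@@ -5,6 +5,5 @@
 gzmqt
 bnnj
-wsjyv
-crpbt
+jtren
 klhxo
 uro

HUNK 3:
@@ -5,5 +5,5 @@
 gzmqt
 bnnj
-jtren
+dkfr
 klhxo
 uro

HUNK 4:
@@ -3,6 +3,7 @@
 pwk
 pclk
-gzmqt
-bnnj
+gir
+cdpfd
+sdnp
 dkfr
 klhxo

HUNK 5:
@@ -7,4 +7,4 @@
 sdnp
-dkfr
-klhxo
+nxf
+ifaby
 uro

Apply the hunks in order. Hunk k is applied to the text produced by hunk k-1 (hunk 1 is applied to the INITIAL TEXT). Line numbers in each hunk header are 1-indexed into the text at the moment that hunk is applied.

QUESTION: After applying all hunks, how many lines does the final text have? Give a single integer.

Answer: 13

Derivation:
Hunk 1: at line 4 remove [htew,oapk,ykry] add [gzmqt,bnnj] -> 13 lines: qya zrz pwk pclk gzmqt bnnj wsjyv crpbt klhxo uro gymn zjvix rksl
Hunk 2: at line 5 remove [wsjyv,crpbt] add [jtren] -> 12 lines: qya zrz pwk pclk gzmqt bnnj jtren klhxo uro gymn zjvix rksl
Hunk 3: at line 5 remove [jtren] add [dkfr] -> 12 lines: qya zrz pwk pclk gzmqt bnnj dkfr klhxo uro gymn zjvix rksl
Hunk 4: at line 3 remove [gzmqt,bnnj] add [gir,cdpfd,sdnp] -> 13 lines: qya zrz pwk pclk gir cdpfd sdnp dkfr klhxo uro gymn zjvix rksl
Hunk 5: at line 7 remove [dkfr,klhxo] add [nxf,ifaby] -> 13 lines: qya zrz pwk pclk gir cdpfd sdnp nxf ifaby uro gymn zjvix rksl
Final line count: 13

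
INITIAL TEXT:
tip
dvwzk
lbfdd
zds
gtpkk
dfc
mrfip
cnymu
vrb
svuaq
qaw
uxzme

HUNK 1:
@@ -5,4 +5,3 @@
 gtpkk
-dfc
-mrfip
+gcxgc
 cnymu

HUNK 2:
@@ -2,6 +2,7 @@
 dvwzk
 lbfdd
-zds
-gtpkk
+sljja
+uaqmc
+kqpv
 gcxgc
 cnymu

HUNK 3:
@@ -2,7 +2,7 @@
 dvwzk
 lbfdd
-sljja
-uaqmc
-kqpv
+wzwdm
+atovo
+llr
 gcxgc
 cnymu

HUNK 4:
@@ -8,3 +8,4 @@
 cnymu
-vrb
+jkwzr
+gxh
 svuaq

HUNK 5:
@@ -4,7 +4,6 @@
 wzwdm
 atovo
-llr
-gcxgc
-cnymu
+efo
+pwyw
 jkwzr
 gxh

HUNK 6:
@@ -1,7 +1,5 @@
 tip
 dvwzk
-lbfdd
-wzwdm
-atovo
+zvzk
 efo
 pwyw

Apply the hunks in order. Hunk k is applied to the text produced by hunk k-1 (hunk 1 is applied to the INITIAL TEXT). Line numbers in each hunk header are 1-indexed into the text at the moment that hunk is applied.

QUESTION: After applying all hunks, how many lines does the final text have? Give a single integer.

Answer: 10

Derivation:
Hunk 1: at line 5 remove [dfc,mrfip] add [gcxgc] -> 11 lines: tip dvwzk lbfdd zds gtpkk gcxgc cnymu vrb svuaq qaw uxzme
Hunk 2: at line 2 remove [zds,gtpkk] add [sljja,uaqmc,kqpv] -> 12 lines: tip dvwzk lbfdd sljja uaqmc kqpv gcxgc cnymu vrb svuaq qaw uxzme
Hunk 3: at line 2 remove [sljja,uaqmc,kqpv] add [wzwdm,atovo,llr] -> 12 lines: tip dvwzk lbfdd wzwdm atovo llr gcxgc cnymu vrb svuaq qaw uxzme
Hunk 4: at line 8 remove [vrb] add [jkwzr,gxh] -> 13 lines: tip dvwzk lbfdd wzwdm atovo llr gcxgc cnymu jkwzr gxh svuaq qaw uxzme
Hunk 5: at line 4 remove [llr,gcxgc,cnymu] add [efo,pwyw] -> 12 lines: tip dvwzk lbfdd wzwdm atovo efo pwyw jkwzr gxh svuaq qaw uxzme
Hunk 6: at line 1 remove [lbfdd,wzwdm,atovo] add [zvzk] -> 10 lines: tip dvwzk zvzk efo pwyw jkwzr gxh svuaq qaw uxzme
Final line count: 10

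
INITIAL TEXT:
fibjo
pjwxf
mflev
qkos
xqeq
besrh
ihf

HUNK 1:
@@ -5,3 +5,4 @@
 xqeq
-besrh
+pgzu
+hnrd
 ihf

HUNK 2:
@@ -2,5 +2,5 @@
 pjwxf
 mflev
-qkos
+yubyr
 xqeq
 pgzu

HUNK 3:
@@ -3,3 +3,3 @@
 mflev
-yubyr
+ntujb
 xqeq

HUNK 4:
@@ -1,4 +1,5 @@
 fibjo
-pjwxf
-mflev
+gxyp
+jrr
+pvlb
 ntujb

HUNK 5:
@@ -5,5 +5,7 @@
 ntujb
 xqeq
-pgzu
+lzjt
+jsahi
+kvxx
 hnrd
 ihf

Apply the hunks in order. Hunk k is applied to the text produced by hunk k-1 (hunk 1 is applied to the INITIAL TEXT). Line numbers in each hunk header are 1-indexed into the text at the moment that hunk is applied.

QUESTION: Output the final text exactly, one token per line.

Hunk 1: at line 5 remove [besrh] add [pgzu,hnrd] -> 8 lines: fibjo pjwxf mflev qkos xqeq pgzu hnrd ihf
Hunk 2: at line 2 remove [qkos] add [yubyr] -> 8 lines: fibjo pjwxf mflev yubyr xqeq pgzu hnrd ihf
Hunk 3: at line 3 remove [yubyr] add [ntujb] -> 8 lines: fibjo pjwxf mflev ntujb xqeq pgzu hnrd ihf
Hunk 4: at line 1 remove [pjwxf,mflev] add [gxyp,jrr,pvlb] -> 9 lines: fibjo gxyp jrr pvlb ntujb xqeq pgzu hnrd ihf
Hunk 5: at line 5 remove [pgzu] add [lzjt,jsahi,kvxx] -> 11 lines: fibjo gxyp jrr pvlb ntujb xqeq lzjt jsahi kvxx hnrd ihf

Answer: fibjo
gxyp
jrr
pvlb
ntujb
xqeq
lzjt
jsahi
kvxx
hnrd
ihf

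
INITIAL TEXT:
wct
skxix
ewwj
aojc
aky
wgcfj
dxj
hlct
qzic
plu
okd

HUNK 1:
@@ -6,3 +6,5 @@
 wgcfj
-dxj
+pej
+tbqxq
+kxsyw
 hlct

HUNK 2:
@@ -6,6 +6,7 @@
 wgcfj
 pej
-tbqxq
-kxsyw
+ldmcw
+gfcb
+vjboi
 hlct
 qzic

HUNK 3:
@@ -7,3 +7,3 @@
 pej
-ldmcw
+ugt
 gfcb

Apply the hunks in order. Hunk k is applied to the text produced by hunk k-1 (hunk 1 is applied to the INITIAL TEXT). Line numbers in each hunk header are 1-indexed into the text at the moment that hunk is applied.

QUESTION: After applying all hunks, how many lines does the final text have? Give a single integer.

Answer: 14

Derivation:
Hunk 1: at line 6 remove [dxj] add [pej,tbqxq,kxsyw] -> 13 lines: wct skxix ewwj aojc aky wgcfj pej tbqxq kxsyw hlct qzic plu okd
Hunk 2: at line 6 remove [tbqxq,kxsyw] add [ldmcw,gfcb,vjboi] -> 14 lines: wct skxix ewwj aojc aky wgcfj pej ldmcw gfcb vjboi hlct qzic plu okd
Hunk 3: at line 7 remove [ldmcw] add [ugt] -> 14 lines: wct skxix ewwj aojc aky wgcfj pej ugt gfcb vjboi hlct qzic plu okd
Final line count: 14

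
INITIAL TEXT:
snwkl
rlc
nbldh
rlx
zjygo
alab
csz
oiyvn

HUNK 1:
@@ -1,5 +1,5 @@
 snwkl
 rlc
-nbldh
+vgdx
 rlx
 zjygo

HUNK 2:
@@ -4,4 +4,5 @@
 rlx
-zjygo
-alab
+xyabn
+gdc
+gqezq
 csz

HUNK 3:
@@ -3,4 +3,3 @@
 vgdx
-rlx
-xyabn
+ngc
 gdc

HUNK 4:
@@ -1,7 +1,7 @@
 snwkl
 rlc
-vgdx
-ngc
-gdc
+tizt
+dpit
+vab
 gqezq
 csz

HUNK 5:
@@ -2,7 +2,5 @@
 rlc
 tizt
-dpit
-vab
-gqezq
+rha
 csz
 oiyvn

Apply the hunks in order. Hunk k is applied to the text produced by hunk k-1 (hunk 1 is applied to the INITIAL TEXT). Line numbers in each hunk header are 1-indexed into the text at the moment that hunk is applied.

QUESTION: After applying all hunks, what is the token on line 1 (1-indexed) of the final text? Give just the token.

Hunk 1: at line 1 remove [nbldh] add [vgdx] -> 8 lines: snwkl rlc vgdx rlx zjygo alab csz oiyvn
Hunk 2: at line 4 remove [zjygo,alab] add [xyabn,gdc,gqezq] -> 9 lines: snwkl rlc vgdx rlx xyabn gdc gqezq csz oiyvn
Hunk 3: at line 3 remove [rlx,xyabn] add [ngc] -> 8 lines: snwkl rlc vgdx ngc gdc gqezq csz oiyvn
Hunk 4: at line 1 remove [vgdx,ngc,gdc] add [tizt,dpit,vab] -> 8 lines: snwkl rlc tizt dpit vab gqezq csz oiyvn
Hunk 5: at line 2 remove [dpit,vab,gqezq] add [rha] -> 6 lines: snwkl rlc tizt rha csz oiyvn
Final line 1: snwkl

Answer: snwkl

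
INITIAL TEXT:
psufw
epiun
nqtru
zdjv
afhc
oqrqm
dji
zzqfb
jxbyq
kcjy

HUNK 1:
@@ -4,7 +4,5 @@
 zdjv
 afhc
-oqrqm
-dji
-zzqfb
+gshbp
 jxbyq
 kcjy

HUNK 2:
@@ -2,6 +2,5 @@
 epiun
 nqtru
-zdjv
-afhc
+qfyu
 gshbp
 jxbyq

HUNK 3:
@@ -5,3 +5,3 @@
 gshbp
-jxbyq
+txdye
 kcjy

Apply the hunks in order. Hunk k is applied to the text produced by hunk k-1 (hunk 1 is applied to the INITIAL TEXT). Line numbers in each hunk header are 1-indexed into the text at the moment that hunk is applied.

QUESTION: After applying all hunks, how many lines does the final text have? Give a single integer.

Answer: 7

Derivation:
Hunk 1: at line 4 remove [oqrqm,dji,zzqfb] add [gshbp] -> 8 lines: psufw epiun nqtru zdjv afhc gshbp jxbyq kcjy
Hunk 2: at line 2 remove [zdjv,afhc] add [qfyu] -> 7 lines: psufw epiun nqtru qfyu gshbp jxbyq kcjy
Hunk 3: at line 5 remove [jxbyq] add [txdye] -> 7 lines: psufw epiun nqtru qfyu gshbp txdye kcjy
Final line count: 7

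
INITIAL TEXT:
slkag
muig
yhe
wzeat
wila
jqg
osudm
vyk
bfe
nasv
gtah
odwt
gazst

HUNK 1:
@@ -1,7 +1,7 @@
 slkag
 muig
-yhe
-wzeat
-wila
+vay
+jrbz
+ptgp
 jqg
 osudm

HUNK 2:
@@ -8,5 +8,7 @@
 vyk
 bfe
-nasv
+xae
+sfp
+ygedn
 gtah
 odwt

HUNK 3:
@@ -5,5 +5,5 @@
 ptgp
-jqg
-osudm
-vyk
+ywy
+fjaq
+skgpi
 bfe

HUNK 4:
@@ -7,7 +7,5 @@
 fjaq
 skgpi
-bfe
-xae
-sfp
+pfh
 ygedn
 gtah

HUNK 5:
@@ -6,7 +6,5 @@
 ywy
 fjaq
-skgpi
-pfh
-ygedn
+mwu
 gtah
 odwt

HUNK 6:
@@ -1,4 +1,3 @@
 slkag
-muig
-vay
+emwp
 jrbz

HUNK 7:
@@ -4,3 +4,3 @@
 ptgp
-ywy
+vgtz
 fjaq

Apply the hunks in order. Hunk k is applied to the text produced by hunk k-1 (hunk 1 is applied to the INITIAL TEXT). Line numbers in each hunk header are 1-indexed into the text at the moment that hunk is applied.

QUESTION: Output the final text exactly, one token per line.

Hunk 1: at line 1 remove [yhe,wzeat,wila] add [vay,jrbz,ptgp] -> 13 lines: slkag muig vay jrbz ptgp jqg osudm vyk bfe nasv gtah odwt gazst
Hunk 2: at line 8 remove [nasv] add [xae,sfp,ygedn] -> 15 lines: slkag muig vay jrbz ptgp jqg osudm vyk bfe xae sfp ygedn gtah odwt gazst
Hunk 3: at line 5 remove [jqg,osudm,vyk] add [ywy,fjaq,skgpi] -> 15 lines: slkag muig vay jrbz ptgp ywy fjaq skgpi bfe xae sfp ygedn gtah odwt gazst
Hunk 4: at line 7 remove [bfe,xae,sfp] add [pfh] -> 13 lines: slkag muig vay jrbz ptgp ywy fjaq skgpi pfh ygedn gtah odwt gazst
Hunk 5: at line 6 remove [skgpi,pfh,ygedn] add [mwu] -> 11 lines: slkag muig vay jrbz ptgp ywy fjaq mwu gtah odwt gazst
Hunk 6: at line 1 remove [muig,vay] add [emwp] -> 10 lines: slkag emwp jrbz ptgp ywy fjaq mwu gtah odwt gazst
Hunk 7: at line 4 remove [ywy] add [vgtz] -> 10 lines: slkag emwp jrbz ptgp vgtz fjaq mwu gtah odwt gazst

Answer: slkag
emwp
jrbz
ptgp
vgtz
fjaq
mwu
gtah
odwt
gazst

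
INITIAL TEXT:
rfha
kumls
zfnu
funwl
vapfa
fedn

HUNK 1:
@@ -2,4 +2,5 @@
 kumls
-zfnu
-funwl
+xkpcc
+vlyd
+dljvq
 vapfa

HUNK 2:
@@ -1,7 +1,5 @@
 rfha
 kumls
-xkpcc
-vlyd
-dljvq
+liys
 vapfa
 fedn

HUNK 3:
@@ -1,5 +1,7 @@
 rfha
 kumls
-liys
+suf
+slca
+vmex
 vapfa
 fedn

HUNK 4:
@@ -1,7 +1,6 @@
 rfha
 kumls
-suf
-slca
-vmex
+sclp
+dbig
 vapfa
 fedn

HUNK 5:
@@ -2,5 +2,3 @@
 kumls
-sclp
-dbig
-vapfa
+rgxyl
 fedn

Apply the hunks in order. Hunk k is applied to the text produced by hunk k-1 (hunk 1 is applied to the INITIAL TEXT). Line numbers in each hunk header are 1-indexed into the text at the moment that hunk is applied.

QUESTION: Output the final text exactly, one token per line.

Hunk 1: at line 2 remove [zfnu,funwl] add [xkpcc,vlyd,dljvq] -> 7 lines: rfha kumls xkpcc vlyd dljvq vapfa fedn
Hunk 2: at line 1 remove [xkpcc,vlyd,dljvq] add [liys] -> 5 lines: rfha kumls liys vapfa fedn
Hunk 3: at line 1 remove [liys] add [suf,slca,vmex] -> 7 lines: rfha kumls suf slca vmex vapfa fedn
Hunk 4: at line 1 remove [suf,slca,vmex] add [sclp,dbig] -> 6 lines: rfha kumls sclp dbig vapfa fedn
Hunk 5: at line 2 remove [sclp,dbig,vapfa] add [rgxyl] -> 4 lines: rfha kumls rgxyl fedn

Answer: rfha
kumls
rgxyl
fedn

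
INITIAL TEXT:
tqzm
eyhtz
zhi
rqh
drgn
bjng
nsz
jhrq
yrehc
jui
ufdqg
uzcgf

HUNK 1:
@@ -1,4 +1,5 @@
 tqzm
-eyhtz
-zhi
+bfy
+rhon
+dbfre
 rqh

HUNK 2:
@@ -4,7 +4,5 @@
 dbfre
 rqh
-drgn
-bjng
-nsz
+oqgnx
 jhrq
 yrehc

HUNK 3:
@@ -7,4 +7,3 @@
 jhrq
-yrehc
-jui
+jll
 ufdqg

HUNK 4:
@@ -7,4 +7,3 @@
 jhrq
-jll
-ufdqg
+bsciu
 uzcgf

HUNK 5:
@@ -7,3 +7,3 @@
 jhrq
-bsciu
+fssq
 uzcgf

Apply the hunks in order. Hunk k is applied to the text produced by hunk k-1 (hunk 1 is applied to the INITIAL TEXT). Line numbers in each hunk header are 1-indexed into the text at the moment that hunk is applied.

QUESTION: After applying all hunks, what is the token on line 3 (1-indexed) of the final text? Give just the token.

Hunk 1: at line 1 remove [eyhtz,zhi] add [bfy,rhon,dbfre] -> 13 lines: tqzm bfy rhon dbfre rqh drgn bjng nsz jhrq yrehc jui ufdqg uzcgf
Hunk 2: at line 4 remove [drgn,bjng,nsz] add [oqgnx] -> 11 lines: tqzm bfy rhon dbfre rqh oqgnx jhrq yrehc jui ufdqg uzcgf
Hunk 3: at line 7 remove [yrehc,jui] add [jll] -> 10 lines: tqzm bfy rhon dbfre rqh oqgnx jhrq jll ufdqg uzcgf
Hunk 4: at line 7 remove [jll,ufdqg] add [bsciu] -> 9 lines: tqzm bfy rhon dbfre rqh oqgnx jhrq bsciu uzcgf
Hunk 5: at line 7 remove [bsciu] add [fssq] -> 9 lines: tqzm bfy rhon dbfre rqh oqgnx jhrq fssq uzcgf
Final line 3: rhon

Answer: rhon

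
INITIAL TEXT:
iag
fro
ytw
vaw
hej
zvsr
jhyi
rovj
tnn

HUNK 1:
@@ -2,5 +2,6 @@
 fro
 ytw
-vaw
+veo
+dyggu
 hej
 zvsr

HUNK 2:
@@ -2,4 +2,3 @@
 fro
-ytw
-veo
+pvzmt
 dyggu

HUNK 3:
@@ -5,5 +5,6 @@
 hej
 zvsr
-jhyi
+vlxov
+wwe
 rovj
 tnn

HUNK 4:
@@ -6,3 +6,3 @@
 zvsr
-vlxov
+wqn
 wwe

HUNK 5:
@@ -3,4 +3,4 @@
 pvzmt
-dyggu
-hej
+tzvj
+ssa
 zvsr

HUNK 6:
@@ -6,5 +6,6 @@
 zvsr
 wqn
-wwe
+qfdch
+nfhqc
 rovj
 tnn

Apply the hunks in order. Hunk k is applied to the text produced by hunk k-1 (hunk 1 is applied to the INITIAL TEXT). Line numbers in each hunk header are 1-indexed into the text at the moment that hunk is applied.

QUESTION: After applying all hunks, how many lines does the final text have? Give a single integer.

Hunk 1: at line 2 remove [vaw] add [veo,dyggu] -> 10 lines: iag fro ytw veo dyggu hej zvsr jhyi rovj tnn
Hunk 2: at line 2 remove [ytw,veo] add [pvzmt] -> 9 lines: iag fro pvzmt dyggu hej zvsr jhyi rovj tnn
Hunk 3: at line 5 remove [jhyi] add [vlxov,wwe] -> 10 lines: iag fro pvzmt dyggu hej zvsr vlxov wwe rovj tnn
Hunk 4: at line 6 remove [vlxov] add [wqn] -> 10 lines: iag fro pvzmt dyggu hej zvsr wqn wwe rovj tnn
Hunk 5: at line 3 remove [dyggu,hej] add [tzvj,ssa] -> 10 lines: iag fro pvzmt tzvj ssa zvsr wqn wwe rovj tnn
Hunk 6: at line 6 remove [wwe] add [qfdch,nfhqc] -> 11 lines: iag fro pvzmt tzvj ssa zvsr wqn qfdch nfhqc rovj tnn
Final line count: 11

Answer: 11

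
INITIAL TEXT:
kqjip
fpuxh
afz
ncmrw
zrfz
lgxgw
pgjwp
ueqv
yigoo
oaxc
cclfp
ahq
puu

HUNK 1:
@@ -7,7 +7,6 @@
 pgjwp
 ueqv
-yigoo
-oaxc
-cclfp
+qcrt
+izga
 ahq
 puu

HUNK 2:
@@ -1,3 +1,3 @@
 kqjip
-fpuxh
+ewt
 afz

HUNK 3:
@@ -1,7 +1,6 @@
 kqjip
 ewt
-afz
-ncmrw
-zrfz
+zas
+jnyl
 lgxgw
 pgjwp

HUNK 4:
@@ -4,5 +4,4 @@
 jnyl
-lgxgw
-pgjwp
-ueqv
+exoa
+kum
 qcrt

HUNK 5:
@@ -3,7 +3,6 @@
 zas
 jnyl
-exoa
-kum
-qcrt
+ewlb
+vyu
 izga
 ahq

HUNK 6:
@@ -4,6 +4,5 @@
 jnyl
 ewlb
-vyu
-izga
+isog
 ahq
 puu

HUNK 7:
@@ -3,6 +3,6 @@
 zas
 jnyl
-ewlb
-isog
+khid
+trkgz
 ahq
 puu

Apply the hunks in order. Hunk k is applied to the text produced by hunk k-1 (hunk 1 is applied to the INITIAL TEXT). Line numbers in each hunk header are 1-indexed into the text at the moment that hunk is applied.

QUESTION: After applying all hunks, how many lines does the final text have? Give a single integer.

Hunk 1: at line 7 remove [yigoo,oaxc,cclfp] add [qcrt,izga] -> 12 lines: kqjip fpuxh afz ncmrw zrfz lgxgw pgjwp ueqv qcrt izga ahq puu
Hunk 2: at line 1 remove [fpuxh] add [ewt] -> 12 lines: kqjip ewt afz ncmrw zrfz lgxgw pgjwp ueqv qcrt izga ahq puu
Hunk 3: at line 1 remove [afz,ncmrw,zrfz] add [zas,jnyl] -> 11 lines: kqjip ewt zas jnyl lgxgw pgjwp ueqv qcrt izga ahq puu
Hunk 4: at line 4 remove [lgxgw,pgjwp,ueqv] add [exoa,kum] -> 10 lines: kqjip ewt zas jnyl exoa kum qcrt izga ahq puu
Hunk 5: at line 3 remove [exoa,kum,qcrt] add [ewlb,vyu] -> 9 lines: kqjip ewt zas jnyl ewlb vyu izga ahq puu
Hunk 6: at line 4 remove [vyu,izga] add [isog] -> 8 lines: kqjip ewt zas jnyl ewlb isog ahq puu
Hunk 7: at line 3 remove [ewlb,isog] add [khid,trkgz] -> 8 lines: kqjip ewt zas jnyl khid trkgz ahq puu
Final line count: 8

Answer: 8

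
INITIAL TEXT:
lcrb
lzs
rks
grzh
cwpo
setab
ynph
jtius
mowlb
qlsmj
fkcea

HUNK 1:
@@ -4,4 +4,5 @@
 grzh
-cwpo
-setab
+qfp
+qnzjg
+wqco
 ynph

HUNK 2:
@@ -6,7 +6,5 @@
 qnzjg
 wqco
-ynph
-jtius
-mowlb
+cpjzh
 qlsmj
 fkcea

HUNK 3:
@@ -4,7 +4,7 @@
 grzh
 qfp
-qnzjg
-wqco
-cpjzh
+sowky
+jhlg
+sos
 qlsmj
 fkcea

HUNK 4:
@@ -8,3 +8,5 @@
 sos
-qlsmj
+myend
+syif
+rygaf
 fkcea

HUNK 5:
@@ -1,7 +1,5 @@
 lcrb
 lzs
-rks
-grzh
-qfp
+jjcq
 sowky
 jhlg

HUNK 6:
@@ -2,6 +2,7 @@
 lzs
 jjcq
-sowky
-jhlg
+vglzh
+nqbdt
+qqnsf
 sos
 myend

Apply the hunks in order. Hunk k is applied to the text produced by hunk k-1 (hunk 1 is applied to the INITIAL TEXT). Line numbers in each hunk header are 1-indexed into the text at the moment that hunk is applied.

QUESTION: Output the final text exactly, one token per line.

Answer: lcrb
lzs
jjcq
vglzh
nqbdt
qqnsf
sos
myend
syif
rygaf
fkcea

Derivation:
Hunk 1: at line 4 remove [cwpo,setab] add [qfp,qnzjg,wqco] -> 12 lines: lcrb lzs rks grzh qfp qnzjg wqco ynph jtius mowlb qlsmj fkcea
Hunk 2: at line 6 remove [ynph,jtius,mowlb] add [cpjzh] -> 10 lines: lcrb lzs rks grzh qfp qnzjg wqco cpjzh qlsmj fkcea
Hunk 3: at line 4 remove [qnzjg,wqco,cpjzh] add [sowky,jhlg,sos] -> 10 lines: lcrb lzs rks grzh qfp sowky jhlg sos qlsmj fkcea
Hunk 4: at line 8 remove [qlsmj] add [myend,syif,rygaf] -> 12 lines: lcrb lzs rks grzh qfp sowky jhlg sos myend syif rygaf fkcea
Hunk 5: at line 1 remove [rks,grzh,qfp] add [jjcq] -> 10 lines: lcrb lzs jjcq sowky jhlg sos myend syif rygaf fkcea
Hunk 6: at line 2 remove [sowky,jhlg] add [vglzh,nqbdt,qqnsf] -> 11 lines: lcrb lzs jjcq vglzh nqbdt qqnsf sos myend syif rygaf fkcea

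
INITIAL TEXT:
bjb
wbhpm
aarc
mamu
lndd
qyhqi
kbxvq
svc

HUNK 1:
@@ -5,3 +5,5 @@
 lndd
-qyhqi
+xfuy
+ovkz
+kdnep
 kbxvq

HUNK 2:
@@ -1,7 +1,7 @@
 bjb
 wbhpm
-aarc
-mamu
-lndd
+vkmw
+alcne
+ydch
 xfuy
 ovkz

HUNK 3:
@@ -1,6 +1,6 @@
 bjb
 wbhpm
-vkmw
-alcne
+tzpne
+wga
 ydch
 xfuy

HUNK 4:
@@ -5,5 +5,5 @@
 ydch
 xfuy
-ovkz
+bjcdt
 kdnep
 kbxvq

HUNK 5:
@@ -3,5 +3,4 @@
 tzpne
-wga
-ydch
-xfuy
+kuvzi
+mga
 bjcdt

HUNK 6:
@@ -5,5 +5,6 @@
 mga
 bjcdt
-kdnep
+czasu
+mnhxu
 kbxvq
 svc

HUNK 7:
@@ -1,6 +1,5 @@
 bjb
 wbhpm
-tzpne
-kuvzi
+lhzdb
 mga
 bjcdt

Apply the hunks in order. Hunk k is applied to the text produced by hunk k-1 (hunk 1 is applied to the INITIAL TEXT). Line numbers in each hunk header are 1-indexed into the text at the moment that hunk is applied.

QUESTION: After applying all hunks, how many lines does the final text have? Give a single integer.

Hunk 1: at line 5 remove [qyhqi] add [xfuy,ovkz,kdnep] -> 10 lines: bjb wbhpm aarc mamu lndd xfuy ovkz kdnep kbxvq svc
Hunk 2: at line 1 remove [aarc,mamu,lndd] add [vkmw,alcne,ydch] -> 10 lines: bjb wbhpm vkmw alcne ydch xfuy ovkz kdnep kbxvq svc
Hunk 3: at line 1 remove [vkmw,alcne] add [tzpne,wga] -> 10 lines: bjb wbhpm tzpne wga ydch xfuy ovkz kdnep kbxvq svc
Hunk 4: at line 5 remove [ovkz] add [bjcdt] -> 10 lines: bjb wbhpm tzpne wga ydch xfuy bjcdt kdnep kbxvq svc
Hunk 5: at line 3 remove [wga,ydch,xfuy] add [kuvzi,mga] -> 9 lines: bjb wbhpm tzpne kuvzi mga bjcdt kdnep kbxvq svc
Hunk 6: at line 5 remove [kdnep] add [czasu,mnhxu] -> 10 lines: bjb wbhpm tzpne kuvzi mga bjcdt czasu mnhxu kbxvq svc
Hunk 7: at line 1 remove [tzpne,kuvzi] add [lhzdb] -> 9 lines: bjb wbhpm lhzdb mga bjcdt czasu mnhxu kbxvq svc
Final line count: 9

Answer: 9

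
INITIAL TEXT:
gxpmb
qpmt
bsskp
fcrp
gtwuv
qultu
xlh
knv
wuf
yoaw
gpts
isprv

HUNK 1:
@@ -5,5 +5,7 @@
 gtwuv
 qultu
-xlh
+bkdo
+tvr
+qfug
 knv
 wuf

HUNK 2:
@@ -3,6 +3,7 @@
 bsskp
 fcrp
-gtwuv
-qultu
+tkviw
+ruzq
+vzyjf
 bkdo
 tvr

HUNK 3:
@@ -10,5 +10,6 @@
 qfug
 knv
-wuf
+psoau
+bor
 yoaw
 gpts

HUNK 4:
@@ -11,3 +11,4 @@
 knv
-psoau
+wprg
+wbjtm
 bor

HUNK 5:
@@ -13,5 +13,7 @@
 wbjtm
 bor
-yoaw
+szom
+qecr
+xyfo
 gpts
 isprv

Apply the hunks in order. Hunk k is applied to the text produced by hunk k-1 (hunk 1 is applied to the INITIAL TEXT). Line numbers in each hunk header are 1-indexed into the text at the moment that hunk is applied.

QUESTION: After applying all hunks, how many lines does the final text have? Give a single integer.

Hunk 1: at line 5 remove [xlh] add [bkdo,tvr,qfug] -> 14 lines: gxpmb qpmt bsskp fcrp gtwuv qultu bkdo tvr qfug knv wuf yoaw gpts isprv
Hunk 2: at line 3 remove [gtwuv,qultu] add [tkviw,ruzq,vzyjf] -> 15 lines: gxpmb qpmt bsskp fcrp tkviw ruzq vzyjf bkdo tvr qfug knv wuf yoaw gpts isprv
Hunk 3: at line 10 remove [wuf] add [psoau,bor] -> 16 lines: gxpmb qpmt bsskp fcrp tkviw ruzq vzyjf bkdo tvr qfug knv psoau bor yoaw gpts isprv
Hunk 4: at line 11 remove [psoau] add [wprg,wbjtm] -> 17 lines: gxpmb qpmt bsskp fcrp tkviw ruzq vzyjf bkdo tvr qfug knv wprg wbjtm bor yoaw gpts isprv
Hunk 5: at line 13 remove [yoaw] add [szom,qecr,xyfo] -> 19 lines: gxpmb qpmt bsskp fcrp tkviw ruzq vzyjf bkdo tvr qfug knv wprg wbjtm bor szom qecr xyfo gpts isprv
Final line count: 19

Answer: 19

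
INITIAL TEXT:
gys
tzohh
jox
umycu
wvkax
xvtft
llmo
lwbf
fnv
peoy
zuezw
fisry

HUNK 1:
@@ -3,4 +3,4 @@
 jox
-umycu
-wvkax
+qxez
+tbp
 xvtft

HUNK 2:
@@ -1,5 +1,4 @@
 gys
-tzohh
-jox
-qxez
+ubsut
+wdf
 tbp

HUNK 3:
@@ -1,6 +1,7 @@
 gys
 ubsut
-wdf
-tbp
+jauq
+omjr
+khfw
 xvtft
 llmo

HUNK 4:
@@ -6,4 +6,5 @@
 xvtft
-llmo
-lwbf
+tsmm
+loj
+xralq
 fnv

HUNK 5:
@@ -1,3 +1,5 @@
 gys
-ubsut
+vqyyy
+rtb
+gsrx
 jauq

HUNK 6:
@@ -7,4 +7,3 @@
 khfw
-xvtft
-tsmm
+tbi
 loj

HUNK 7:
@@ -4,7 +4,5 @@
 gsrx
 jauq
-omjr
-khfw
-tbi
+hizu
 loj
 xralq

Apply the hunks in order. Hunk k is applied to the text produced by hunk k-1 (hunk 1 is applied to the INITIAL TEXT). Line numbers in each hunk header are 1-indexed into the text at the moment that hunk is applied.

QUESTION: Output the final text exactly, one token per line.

Hunk 1: at line 3 remove [umycu,wvkax] add [qxez,tbp] -> 12 lines: gys tzohh jox qxez tbp xvtft llmo lwbf fnv peoy zuezw fisry
Hunk 2: at line 1 remove [tzohh,jox,qxez] add [ubsut,wdf] -> 11 lines: gys ubsut wdf tbp xvtft llmo lwbf fnv peoy zuezw fisry
Hunk 3: at line 1 remove [wdf,tbp] add [jauq,omjr,khfw] -> 12 lines: gys ubsut jauq omjr khfw xvtft llmo lwbf fnv peoy zuezw fisry
Hunk 4: at line 6 remove [llmo,lwbf] add [tsmm,loj,xralq] -> 13 lines: gys ubsut jauq omjr khfw xvtft tsmm loj xralq fnv peoy zuezw fisry
Hunk 5: at line 1 remove [ubsut] add [vqyyy,rtb,gsrx] -> 15 lines: gys vqyyy rtb gsrx jauq omjr khfw xvtft tsmm loj xralq fnv peoy zuezw fisry
Hunk 6: at line 7 remove [xvtft,tsmm] add [tbi] -> 14 lines: gys vqyyy rtb gsrx jauq omjr khfw tbi loj xralq fnv peoy zuezw fisry
Hunk 7: at line 4 remove [omjr,khfw,tbi] add [hizu] -> 12 lines: gys vqyyy rtb gsrx jauq hizu loj xralq fnv peoy zuezw fisry

Answer: gys
vqyyy
rtb
gsrx
jauq
hizu
loj
xralq
fnv
peoy
zuezw
fisry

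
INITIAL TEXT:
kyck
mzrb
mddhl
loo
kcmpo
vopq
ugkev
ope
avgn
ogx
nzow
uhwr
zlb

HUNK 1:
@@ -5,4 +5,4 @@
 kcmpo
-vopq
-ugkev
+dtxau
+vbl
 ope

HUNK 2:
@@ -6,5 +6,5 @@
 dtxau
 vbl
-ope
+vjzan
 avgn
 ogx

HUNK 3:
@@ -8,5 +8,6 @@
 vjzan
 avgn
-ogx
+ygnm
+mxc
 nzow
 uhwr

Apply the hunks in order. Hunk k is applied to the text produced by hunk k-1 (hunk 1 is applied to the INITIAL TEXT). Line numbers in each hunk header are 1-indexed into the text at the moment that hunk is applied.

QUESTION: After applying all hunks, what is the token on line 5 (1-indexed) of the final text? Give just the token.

Hunk 1: at line 5 remove [vopq,ugkev] add [dtxau,vbl] -> 13 lines: kyck mzrb mddhl loo kcmpo dtxau vbl ope avgn ogx nzow uhwr zlb
Hunk 2: at line 6 remove [ope] add [vjzan] -> 13 lines: kyck mzrb mddhl loo kcmpo dtxau vbl vjzan avgn ogx nzow uhwr zlb
Hunk 3: at line 8 remove [ogx] add [ygnm,mxc] -> 14 lines: kyck mzrb mddhl loo kcmpo dtxau vbl vjzan avgn ygnm mxc nzow uhwr zlb
Final line 5: kcmpo

Answer: kcmpo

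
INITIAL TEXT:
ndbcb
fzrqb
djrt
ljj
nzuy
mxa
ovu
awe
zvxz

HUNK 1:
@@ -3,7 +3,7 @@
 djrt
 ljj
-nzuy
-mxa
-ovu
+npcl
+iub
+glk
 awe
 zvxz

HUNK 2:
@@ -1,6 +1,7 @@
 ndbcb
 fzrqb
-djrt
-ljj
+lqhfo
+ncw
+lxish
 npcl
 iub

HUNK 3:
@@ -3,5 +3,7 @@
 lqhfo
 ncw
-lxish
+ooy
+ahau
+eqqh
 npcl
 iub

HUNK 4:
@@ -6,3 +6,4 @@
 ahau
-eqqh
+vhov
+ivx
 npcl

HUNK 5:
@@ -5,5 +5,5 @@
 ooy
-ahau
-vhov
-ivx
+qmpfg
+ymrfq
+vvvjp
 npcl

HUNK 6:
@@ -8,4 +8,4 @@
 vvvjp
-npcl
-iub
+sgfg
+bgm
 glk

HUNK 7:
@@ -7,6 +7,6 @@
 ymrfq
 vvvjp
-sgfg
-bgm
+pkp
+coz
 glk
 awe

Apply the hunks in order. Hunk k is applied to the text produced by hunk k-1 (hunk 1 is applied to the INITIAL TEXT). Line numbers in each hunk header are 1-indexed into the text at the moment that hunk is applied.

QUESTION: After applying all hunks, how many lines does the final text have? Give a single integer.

Hunk 1: at line 3 remove [nzuy,mxa,ovu] add [npcl,iub,glk] -> 9 lines: ndbcb fzrqb djrt ljj npcl iub glk awe zvxz
Hunk 2: at line 1 remove [djrt,ljj] add [lqhfo,ncw,lxish] -> 10 lines: ndbcb fzrqb lqhfo ncw lxish npcl iub glk awe zvxz
Hunk 3: at line 3 remove [lxish] add [ooy,ahau,eqqh] -> 12 lines: ndbcb fzrqb lqhfo ncw ooy ahau eqqh npcl iub glk awe zvxz
Hunk 4: at line 6 remove [eqqh] add [vhov,ivx] -> 13 lines: ndbcb fzrqb lqhfo ncw ooy ahau vhov ivx npcl iub glk awe zvxz
Hunk 5: at line 5 remove [ahau,vhov,ivx] add [qmpfg,ymrfq,vvvjp] -> 13 lines: ndbcb fzrqb lqhfo ncw ooy qmpfg ymrfq vvvjp npcl iub glk awe zvxz
Hunk 6: at line 8 remove [npcl,iub] add [sgfg,bgm] -> 13 lines: ndbcb fzrqb lqhfo ncw ooy qmpfg ymrfq vvvjp sgfg bgm glk awe zvxz
Hunk 7: at line 7 remove [sgfg,bgm] add [pkp,coz] -> 13 lines: ndbcb fzrqb lqhfo ncw ooy qmpfg ymrfq vvvjp pkp coz glk awe zvxz
Final line count: 13

Answer: 13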